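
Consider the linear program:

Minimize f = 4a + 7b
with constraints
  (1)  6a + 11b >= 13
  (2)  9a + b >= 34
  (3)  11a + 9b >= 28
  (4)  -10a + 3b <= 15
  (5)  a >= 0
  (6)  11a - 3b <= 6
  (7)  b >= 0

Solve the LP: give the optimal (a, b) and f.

At the optimal vertex, 9a + b = 34 and 11a - 3b = 6.
Solving simultaneously gives a = 54/19, b = 160/19.

a = 54/19, b = 160/19, minimum f = 1336/19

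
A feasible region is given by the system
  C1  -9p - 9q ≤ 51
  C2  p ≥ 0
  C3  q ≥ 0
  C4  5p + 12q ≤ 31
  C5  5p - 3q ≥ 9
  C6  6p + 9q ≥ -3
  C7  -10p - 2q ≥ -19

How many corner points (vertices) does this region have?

Intersecting each pair of boundary lines and keeping only the points that satisfy every inequality leaves:
  (9/5, 0)
  (19/10, 0)
  (15/8, 1/8)

3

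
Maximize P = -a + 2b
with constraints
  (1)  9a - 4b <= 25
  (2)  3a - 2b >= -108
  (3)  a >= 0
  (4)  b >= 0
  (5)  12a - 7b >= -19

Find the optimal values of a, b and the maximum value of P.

Vertices and P = -a + 2b:
  (25/9, 0) → P = -25/9
  (251/15, 157/5) → P = 691/15
  (0, 0) → P = 0
  (0, 19/7) → P = 38/7

The binding constraints are 9a - 4b = 25 and 12a - 7b = -19.
Solving simultaneously gives a = 251/15, b = 157/5.

a = 251/15, b = 157/5, maximum P = 691/15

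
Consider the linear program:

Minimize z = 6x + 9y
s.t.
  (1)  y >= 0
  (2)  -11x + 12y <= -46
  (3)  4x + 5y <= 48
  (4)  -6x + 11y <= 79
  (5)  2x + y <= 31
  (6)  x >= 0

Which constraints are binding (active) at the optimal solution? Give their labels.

Feasible corners and z = 6x + 9y:
  (46/11, 0) → z = 276/11
  (12, 0) → z = 72
  (806/103, 344/103) → z = 7932/103

The minimum is at (46/11, 0). Substituting into each constraint, equality holds for (1) and (2); the remaining constraints have slack.

(1) and (2)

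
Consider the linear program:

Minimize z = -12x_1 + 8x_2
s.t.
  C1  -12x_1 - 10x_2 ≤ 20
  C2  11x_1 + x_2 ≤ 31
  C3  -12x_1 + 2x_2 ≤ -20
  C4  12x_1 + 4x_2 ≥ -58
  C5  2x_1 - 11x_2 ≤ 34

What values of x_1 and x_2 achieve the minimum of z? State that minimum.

Feasible corners and z = -12x_1 + 8x_2:
  (41/17, 76/17) → z = 116/17
  (125/41, -104/41) → z = -2332/41
  (19/16, -23/8) → z = -149/4

The binding constraints are 11x_1 + x_2 = 31 and 2x_1 - 11x_2 = 34.
Solving simultaneously gives x_1 = 125/41, x_2 = -104/41.

x_1 = 125/41, x_2 = -104/41, minimum z = -2332/41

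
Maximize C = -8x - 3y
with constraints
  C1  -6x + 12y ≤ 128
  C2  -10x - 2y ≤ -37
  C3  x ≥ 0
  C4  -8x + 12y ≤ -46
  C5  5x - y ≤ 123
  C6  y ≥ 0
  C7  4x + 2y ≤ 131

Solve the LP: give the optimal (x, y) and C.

Corner points and C = -8x - 3y:
  (23/4, 0) → C = -46
  (26, 27/2) → C = -497/2
  (123/5, 0) → C = -984/5
  (377/14, 163/14) → C = -3505/14

At the optimal vertex, -8x + 12y = -46 and y = 0.
Solving simultaneously gives x = 23/4, y = 0.

x = 23/4, y = 0, maximum C = -46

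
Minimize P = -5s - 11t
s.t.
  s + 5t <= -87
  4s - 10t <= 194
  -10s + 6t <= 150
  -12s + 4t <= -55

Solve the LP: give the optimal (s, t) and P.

s = 10/3, t = -271/15, minimum P = 2731/15

Feasible corners and P = -5s - 11t:
  (10/3, -271/15) → P = 2731/15
  (-73/64, -1099/64) → P = 6227/32
  (-113/52, -527/26) → P = 12159/52

The binding constraints are s + 5t = -87 and 4s - 10t = 194.
Solving simultaneously gives s = 10/3, t = -271/15.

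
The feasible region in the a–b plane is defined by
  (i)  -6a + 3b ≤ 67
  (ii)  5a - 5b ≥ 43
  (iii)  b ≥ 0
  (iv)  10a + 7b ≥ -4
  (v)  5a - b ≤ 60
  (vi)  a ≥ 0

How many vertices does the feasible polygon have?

3

Of the 15 pairwise boundary intersections, those satisfying every inequality are:
  (43/5, 0)
  (257/20, 17/4)
  (12, 0)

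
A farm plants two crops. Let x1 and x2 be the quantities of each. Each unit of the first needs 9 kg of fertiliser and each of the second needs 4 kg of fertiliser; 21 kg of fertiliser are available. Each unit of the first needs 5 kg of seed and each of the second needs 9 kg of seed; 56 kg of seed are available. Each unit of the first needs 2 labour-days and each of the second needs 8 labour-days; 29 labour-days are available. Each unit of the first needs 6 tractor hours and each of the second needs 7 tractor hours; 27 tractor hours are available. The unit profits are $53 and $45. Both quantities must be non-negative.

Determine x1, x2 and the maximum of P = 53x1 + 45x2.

x1 = 1, x2 = 3, maximum P = 188

Corner points and P = 53x1 + 45x2:
  (0, 0) → P = 0
  (0, 29/8) → P = 1305/8
  (7/3, 0) → P = 371/3
  (1, 3) → P = 188
  (13/34, 60/17) → P = 6089/34

The optimum lies where 9x1 + 4x2 = 21 and 6x1 + 7x2 = 27.
Solving simultaneously gives x1 = 1, x2 = 3.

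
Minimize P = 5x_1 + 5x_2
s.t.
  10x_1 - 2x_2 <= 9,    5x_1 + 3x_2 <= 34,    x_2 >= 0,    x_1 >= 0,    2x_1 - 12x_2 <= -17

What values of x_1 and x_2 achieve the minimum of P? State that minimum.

x_1 = 0, x_2 = 17/12, minimum P = 85/12

Feasible corners and P = 5x_1 + 5x_2:
  (19/8, 59/8) → P = 195/4
  (71/58, 47/29) → P = 825/58
  (0, 34/3) → P = 170/3
  (0, 17/12) → P = 85/12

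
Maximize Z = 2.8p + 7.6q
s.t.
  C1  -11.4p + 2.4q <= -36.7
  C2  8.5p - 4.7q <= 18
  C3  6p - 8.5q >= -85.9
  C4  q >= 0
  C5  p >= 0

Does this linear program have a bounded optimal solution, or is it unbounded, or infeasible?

Corner points and Z = 2.8p + 7.6q:
  (1847/474, 1525/474) → Z = 13968/395
  (51811/8250, 19991/1375) → Z = 2641651/20625
  (55673/4405, 16763/881) → Z = 3964392/22025
The feasible region has finitely many vertices and no improving ray; the maximum is 3964392/22025 at (55673/4405, 16763/881).

bounded optimum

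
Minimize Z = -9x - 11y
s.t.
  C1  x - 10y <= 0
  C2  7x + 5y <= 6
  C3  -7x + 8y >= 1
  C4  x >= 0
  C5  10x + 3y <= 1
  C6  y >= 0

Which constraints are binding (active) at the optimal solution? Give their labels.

Extreme points and Z = -9x - 11y:
  (0, 1/8) → Z = -11/8
  (5/101, 17/101) → Z = -232/101
  (0, 1/3) → Z = -11/3

The minimum is at (0, 1/3). Substituting into each constraint, equality holds for C4 and C5; the remaining constraints have slack.

C4 and C5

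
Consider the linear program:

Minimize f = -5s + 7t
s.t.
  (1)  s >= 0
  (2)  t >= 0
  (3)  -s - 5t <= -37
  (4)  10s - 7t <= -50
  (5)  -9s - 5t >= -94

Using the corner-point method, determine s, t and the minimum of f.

Feasible corners and f = -5s + 7t:
  (0, 37/5) → f = 259/5
  (0, 94/5) → f = 658/5
  (3/19, 140/19) → f = 965/19
  (408/113, 1390/113) → f = 7690/113

s = 3/19, t = 140/19, minimum f = 965/19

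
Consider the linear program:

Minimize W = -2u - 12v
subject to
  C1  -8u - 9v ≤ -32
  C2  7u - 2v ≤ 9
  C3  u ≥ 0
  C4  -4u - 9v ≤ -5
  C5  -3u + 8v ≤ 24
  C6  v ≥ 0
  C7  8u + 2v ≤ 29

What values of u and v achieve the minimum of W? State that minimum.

u = 12/5, v = 39/10, minimum W = -258/5

Vertices and W = -2u - 12v:
  (145/79, 152/79) → W = -2114/79
  (40/91, 288/91) → W = -272/7
  (12/5, 39/10) → W = -258/5

The binding constraints are 7u - 2v = 9 and -3u + 8v = 24.
Solving simultaneously gives u = 12/5, v = 39/10.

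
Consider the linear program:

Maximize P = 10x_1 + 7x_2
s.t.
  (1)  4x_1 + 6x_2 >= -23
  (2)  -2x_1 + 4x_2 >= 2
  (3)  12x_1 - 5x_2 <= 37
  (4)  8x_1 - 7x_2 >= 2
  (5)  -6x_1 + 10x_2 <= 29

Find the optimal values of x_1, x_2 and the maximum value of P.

Extreme points and P = 10x_1 + 7x_2:
  (79/19, 49/19) → P = 1133/19
  (11/9, 10/9) → P = 20
  (249/44, 68/11) → P = 2197/22

x_1 = 249/44, x_2 = 68/11, maximum P = 2197/22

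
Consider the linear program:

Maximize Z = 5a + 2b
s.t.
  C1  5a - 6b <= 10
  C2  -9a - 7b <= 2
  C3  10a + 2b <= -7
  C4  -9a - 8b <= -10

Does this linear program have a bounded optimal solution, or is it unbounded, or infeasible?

From the feasible point (-86/9, 12), moving in the direction (-2, 10) keeps every constraint satisfied while Z increases without bound.

unbounded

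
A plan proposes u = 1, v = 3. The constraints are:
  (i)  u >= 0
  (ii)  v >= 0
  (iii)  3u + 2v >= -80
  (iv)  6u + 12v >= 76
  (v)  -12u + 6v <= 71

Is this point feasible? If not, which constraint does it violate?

not feasible — violates (iv)

Constraint (iv): 6u + 12v = 42, which is not ≥ 76. All other constraints are satisfied.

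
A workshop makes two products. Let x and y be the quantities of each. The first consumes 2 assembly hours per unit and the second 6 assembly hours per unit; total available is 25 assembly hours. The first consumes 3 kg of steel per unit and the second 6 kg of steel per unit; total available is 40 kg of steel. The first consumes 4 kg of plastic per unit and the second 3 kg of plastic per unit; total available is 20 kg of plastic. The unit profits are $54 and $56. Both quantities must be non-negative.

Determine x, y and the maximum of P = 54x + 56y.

x = 5/2, y = 10/3, maximum P = 965/3

Feasible corners and P = 54x + 56y:
  (0, 0) → P = 0
  (0, 25/6) → P = 700/3
  (5, 0) → P = 270
  (5/2, 10/3) → P = 965/3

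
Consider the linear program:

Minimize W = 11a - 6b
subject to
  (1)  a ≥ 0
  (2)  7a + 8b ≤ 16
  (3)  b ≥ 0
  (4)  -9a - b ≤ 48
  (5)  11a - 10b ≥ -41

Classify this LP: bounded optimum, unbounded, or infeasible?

bounded optimum

Vertices and W = 11a - 6b:
  (0, 2) → W = -12
  (0, 0) → W = 0
  (16/7, 0) → W = 176/7
The feasible region has finitely many vertices and no improving ray; the minimum is -12 at (0, 2).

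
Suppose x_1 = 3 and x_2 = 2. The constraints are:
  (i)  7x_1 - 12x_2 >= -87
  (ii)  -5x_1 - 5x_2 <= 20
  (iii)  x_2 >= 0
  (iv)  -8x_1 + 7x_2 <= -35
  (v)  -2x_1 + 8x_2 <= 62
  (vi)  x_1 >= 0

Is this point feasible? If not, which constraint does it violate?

not feasible — violates (iv)

Constraint (iv): -8x_1 + 7x_2 = -10, which is not ≤ -35. All other constraints are satisfied.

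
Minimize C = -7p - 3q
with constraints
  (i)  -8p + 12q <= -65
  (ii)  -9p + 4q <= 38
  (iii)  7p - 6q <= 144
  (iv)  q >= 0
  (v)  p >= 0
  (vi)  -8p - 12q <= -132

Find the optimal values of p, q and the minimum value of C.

p = 223/6, q = 697/36, minimum C = -1273/4

Vertices and C = -7p - 3q:
  (223/6, 697/36) → C = -1273/4
  (197/16, 67/24) → C = -1513/16
  (144/7, 0) → C = -144
  (33/2, 0) → C = -231/2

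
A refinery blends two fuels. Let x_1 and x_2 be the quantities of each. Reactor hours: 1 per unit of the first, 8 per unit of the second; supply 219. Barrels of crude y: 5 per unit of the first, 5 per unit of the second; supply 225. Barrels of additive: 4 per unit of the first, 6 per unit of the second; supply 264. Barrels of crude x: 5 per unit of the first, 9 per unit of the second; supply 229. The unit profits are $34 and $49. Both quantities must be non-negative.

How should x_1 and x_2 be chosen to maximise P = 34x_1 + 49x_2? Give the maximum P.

x_1 = 44, x_2 = 1, maximum P = 1545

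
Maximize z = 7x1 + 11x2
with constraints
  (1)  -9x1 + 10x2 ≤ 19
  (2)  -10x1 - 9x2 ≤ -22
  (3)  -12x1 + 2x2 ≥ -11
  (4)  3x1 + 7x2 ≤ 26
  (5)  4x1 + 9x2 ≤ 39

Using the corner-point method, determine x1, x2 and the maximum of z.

x1 = 43/30, x2 = 31/10, maximum z = 662/15

Extreme points and z = 7x1 + 11x2:
  (49/181, 388/181) → z = 4611/181
  (127/93, 97/31) → z = 4090/93
  (143/128, 77/64) → z = 2695/128
  (43/30, 31/10) → z = 662/15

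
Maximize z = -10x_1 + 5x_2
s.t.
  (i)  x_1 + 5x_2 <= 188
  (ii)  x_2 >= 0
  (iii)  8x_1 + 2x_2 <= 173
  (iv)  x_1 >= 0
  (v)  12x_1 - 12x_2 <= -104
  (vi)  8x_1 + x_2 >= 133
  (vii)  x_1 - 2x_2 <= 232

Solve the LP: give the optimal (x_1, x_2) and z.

x_1 = 159/13, x_2 = 457/13, maximum z = 695/13

Feasible corners and z = -10x_1 + 5x_2:
  (489/38, 1331/38) → z = 1765/38
  (159/13, 457/13) → z = 695/13
  (467/30, 727/30) → z = -69/2
  (373/27, 607/27) → z = -695/27

At the optimal vertex, x_1 + 5x_2 = 188 and 8x_1 + x_2 = 133.
Solving simultaneously gives x_1 = 159/13, x_2 = 457/13.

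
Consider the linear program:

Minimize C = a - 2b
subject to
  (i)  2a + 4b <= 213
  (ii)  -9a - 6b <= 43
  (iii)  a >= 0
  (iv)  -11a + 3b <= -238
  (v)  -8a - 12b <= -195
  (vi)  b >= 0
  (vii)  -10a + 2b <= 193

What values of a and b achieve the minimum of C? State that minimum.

a = 1591/50, b = 1867/50, minimum C = -2143/50

Vertices and C = a - 2b:
  (1591/50, 1867/50) → C = -2143/50
  (213/2, 0) → C = 213/2
  (1147/52, 241/156) → C = 2959/156
  (195/8, 0) → C = 195/8

The binding constraints are 2a + 4b = 213 and -11a + 3b = -238.
Solving simultaneously gives a = 1591/50, b = 1867/50.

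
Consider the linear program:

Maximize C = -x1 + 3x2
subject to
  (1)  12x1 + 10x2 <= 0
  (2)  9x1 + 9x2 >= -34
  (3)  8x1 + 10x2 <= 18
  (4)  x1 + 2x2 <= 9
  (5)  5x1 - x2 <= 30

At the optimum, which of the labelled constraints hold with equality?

Extreme points and C = -x1 + 3x2:
  (-9/2, 27/5) → C = 207/10
  (150/31, -180/31) → C = -690/31
  (-149/9, 115/9) → C = 494/9
  (118/27, -220/27) → C = -778/27
  (-9, 9) → C = 36

The maximum is at (-149/9, 115/9). Substituting into each constraint, equality holds for (2) and (4); the remaining constraints have slack.

(2) and (4)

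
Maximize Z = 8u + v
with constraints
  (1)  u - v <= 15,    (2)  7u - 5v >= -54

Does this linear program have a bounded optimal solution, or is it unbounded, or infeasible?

unbounded

From the feasible point (-129/2, -159/2), moving in the direction (1, 1) keeps every constraint satisfied while Z increases without bound.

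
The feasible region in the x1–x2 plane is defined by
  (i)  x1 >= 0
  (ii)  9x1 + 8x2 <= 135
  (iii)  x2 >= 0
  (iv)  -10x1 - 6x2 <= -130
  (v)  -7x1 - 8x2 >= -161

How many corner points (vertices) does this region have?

3

Intersecting each pair of boundary lines and keeping only the points that satisfy every inequality leaves:
  (15, 0)
  (115/13, 90/13)
  (13, 0)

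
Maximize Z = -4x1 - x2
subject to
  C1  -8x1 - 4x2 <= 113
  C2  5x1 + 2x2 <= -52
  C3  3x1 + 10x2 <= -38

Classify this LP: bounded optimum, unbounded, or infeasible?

Corner points and Z = -4x1 - x2:
  (9/2, -149/4) → Z = 77/4
  (-489/34, 35/68) → Z = 3877/68
  (-111/11, -17/22) → Z = 905/22
The feasible region has finitely many vertices and no improving ray; the maximum is 3877/68 at (-489/34, 35/68).

bounded optimum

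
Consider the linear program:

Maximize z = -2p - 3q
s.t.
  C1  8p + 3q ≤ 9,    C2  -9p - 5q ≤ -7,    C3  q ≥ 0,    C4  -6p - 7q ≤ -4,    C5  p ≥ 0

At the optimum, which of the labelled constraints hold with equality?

C2 and C3

Feasible corners and z = -2p - 3q:
  (9/8, 0) → z = -9/4
  (0, 3) → z = -9
  (7/9, 0) → z = -14/9
  (0, 7/5) → z = -21/5

The maximum is at (7/9, 0). Substituting into each constraint, equality holds for C2 and C3; the remaining constraints have slack.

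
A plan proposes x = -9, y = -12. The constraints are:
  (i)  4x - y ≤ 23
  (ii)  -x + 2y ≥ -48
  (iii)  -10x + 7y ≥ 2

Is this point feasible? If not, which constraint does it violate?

(i): -24 ≤ 23 ✓
(ii): -15 ≥ -48 ✓
(iii): 6 ≥ 2 ✓

feasible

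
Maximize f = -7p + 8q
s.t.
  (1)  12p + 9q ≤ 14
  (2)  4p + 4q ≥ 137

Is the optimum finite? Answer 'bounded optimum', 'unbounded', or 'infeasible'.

From the feasible point (-1177/12, 397/3), moving in the direction (-9, 12) keeps every constraint satisfied while f increases without bound.

unbounded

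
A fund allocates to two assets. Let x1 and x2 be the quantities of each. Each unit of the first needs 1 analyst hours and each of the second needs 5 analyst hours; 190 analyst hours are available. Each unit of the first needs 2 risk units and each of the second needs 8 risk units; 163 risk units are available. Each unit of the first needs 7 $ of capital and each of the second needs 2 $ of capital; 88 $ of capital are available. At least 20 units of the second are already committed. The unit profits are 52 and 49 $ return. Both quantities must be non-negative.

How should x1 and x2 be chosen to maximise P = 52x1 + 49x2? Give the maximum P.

x1 = 3/2, x2 = 20, maximum P = 1058

Extreme points and P = 52x1 + 49x2:
  (0, 163/8) → P = 7987/8
  (0, 20) → P = 980
  (3/2, 20) → P = 1058

At the optimal vertex, 2x1 + 8x2 = 163 and x2 = 20.
Solving simultaneously gives x1 = 3/2, x2 = 20.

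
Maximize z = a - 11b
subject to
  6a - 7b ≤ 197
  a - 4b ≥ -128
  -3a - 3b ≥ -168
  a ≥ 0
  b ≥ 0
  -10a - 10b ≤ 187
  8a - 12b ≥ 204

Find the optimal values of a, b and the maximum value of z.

a = 197/6, b = 0, maximum z = 197/6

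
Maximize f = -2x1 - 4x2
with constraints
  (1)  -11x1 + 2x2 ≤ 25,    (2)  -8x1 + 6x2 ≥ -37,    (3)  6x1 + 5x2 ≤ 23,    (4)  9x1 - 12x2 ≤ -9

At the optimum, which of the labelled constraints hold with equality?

Corner points and f = -2x1 - 4x2:
  (-79/67, 403/67) → f = -1454/67
  (-47/19, -21/19) → f = 178/19
  (77/39, 29/13) → f = -502/39

The maximum is at (-47/19, -21/19). Substituting into each constraint, equality holds for (1) and (4); the remaining constraints have slack.

(1) and (4)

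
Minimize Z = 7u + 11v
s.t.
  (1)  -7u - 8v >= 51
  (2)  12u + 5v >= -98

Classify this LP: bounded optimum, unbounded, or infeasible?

From the feasible point (-529/61, 74/61), moving in the direction (5, -12) keeps every constraint satisfied while Z decreases without bound.

unbounded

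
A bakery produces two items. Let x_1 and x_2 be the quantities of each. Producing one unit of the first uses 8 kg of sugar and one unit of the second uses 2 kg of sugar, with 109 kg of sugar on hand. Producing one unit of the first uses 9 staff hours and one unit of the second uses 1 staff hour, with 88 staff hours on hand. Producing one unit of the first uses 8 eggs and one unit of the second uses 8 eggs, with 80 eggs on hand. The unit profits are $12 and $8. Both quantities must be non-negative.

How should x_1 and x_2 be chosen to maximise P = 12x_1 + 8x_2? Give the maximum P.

x_1 = 39/4, x_2 = 1/4, maximum P = 119

Corner points and P = 12x_1 + 8x_2:
  (0, 0) → P = 0
  (0, 10) → P = 80
  (88/9, 0) → P = 352/3
  (39/4, 1/4) → P = 119

The binding constraints are 9x_1 + x_2 = 88 and 8x_1 + 8x_2 = 80.
Solving simultaneously gives x_1 = 39/4, x_2 = 1/4.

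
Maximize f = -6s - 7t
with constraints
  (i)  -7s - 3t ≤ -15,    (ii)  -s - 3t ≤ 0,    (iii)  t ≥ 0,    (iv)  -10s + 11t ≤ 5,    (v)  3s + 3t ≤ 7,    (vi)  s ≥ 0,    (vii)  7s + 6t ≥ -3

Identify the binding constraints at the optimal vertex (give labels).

Feasible corners and f = -6s - 7t:
  (15/7, 0) → f = -90/7
  (2, 1/3) → f = -43/3
  (7/3, 0) → f = -14

The maximum is at (15/7, 0). Substituting into each constraint, equality holds for (i) and (iii); the remaining constraints have slack.

(i) and (iii)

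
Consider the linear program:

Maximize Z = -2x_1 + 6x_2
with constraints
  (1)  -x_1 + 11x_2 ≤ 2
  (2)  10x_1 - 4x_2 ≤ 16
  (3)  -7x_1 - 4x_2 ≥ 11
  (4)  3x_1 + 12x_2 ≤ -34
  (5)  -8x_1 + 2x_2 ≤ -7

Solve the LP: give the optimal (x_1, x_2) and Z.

x_1 = 3/23, x_2 = -137/46, maximum Z = -417/23

Vertices and Z = -2x_1 + 6x_2:
  (5/17, -111/34) → Z = -343/17
  (-1/3, -29/6) → Z = -85/3
  (3/23, -137/46) → Z = -417/23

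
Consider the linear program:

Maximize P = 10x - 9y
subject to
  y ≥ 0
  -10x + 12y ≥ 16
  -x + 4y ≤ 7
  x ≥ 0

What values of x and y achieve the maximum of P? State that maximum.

x = 5/7, y = 27/14, maximum P = -143/14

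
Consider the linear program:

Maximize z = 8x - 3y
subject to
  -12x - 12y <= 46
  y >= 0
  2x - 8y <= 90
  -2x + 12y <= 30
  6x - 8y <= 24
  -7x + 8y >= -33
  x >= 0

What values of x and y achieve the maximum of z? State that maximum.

x = 159/17, y = 69/17, maximum z = 1065/17

The optimum lies where -2x + 12y = 30 and -7x + 8y = -33.
Solving simultaneously gives x = 159/17, y = 69/17.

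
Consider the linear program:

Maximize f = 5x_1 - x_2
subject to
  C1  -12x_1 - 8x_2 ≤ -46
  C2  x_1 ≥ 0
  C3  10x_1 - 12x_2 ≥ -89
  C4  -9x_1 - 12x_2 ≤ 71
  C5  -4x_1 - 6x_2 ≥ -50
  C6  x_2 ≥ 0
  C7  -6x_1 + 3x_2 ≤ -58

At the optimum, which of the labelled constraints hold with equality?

Vertices and f = 5x_1 - x_2:
  (25/2, 0) → f = 125/2
  (83/8, 17/12) → f = 1211/24
  (29/3, 0) → f = 145/3

The maximum is at (25/2, 0). Substituting into each constraint, equality holds for C5 and C6; the remaining constraints have slack.

C5 and C6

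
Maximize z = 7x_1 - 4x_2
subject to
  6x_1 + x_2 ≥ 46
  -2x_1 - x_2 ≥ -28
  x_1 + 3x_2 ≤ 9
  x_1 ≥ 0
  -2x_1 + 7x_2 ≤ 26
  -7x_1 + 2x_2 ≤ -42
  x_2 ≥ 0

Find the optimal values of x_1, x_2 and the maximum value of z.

Corner points and z = 7x_1 - 4x_2:
  (129/17, 8/17) → z = 871/17
  (23/3, 0) → z = 161/3
  (9, 0) → z = 63

x_1 = 9, x_2 = 0, maximum z = 63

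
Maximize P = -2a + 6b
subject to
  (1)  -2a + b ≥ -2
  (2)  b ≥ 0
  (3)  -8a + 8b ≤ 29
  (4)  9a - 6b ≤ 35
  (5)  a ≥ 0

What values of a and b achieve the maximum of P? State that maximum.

Vertices and P = -2a + 6b:
  (1, 0) → P = -2
  (45/8, 37/4) → P = 177/4
  (0, 0) → P = 0
  (0, 29/8) → P = 87/4

The binding constraints are -2a + b = -2 and -8a + 8b = 29.
Solving simultaneously gives a = 45/8, b = 37/4.

a = 45/8, b = 37/4, maximum P = 177/4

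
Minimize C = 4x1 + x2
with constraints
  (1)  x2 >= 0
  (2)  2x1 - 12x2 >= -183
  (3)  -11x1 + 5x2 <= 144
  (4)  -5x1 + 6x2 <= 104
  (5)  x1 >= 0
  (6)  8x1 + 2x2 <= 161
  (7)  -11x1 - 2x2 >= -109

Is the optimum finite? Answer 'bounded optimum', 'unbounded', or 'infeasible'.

Feasible corners and C = 4x1 + x2:
  (0, 0) → C = 0
  (109/11, 0) → C = 436/11
  (0, 61/4) → C = 61/4
  (471/68, 2231/136) → C = 5999/136
The feasible region has finitely many vertices and no improving ray; the minimum is 0 at (0, 0).

bounded optimum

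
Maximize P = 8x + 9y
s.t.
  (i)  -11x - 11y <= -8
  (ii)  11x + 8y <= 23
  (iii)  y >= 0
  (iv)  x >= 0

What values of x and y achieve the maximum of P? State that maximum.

Corner points and P = 8x + 9y:
  (8/11, 0) → P = 64/11
  (0, 8/11) → P = 72/11
  (23/11, 0) → P = 184/11
  (0, 23/8) → P = 207/8

The binding constraints are 11x + 8y = 23 and x = 0.
Solving simultaneously gives x = 0, y = 23/8.

x = 0, y = 23/8, maximum P = 207/8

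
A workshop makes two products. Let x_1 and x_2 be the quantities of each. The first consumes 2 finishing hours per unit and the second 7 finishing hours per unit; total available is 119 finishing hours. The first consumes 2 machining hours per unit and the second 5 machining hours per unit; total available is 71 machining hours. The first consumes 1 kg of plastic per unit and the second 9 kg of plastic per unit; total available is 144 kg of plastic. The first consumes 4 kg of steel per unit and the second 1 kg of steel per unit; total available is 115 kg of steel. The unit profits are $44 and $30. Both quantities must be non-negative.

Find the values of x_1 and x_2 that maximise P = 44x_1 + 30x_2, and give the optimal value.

Extreme points and P = 44x_1 + 30x_2:
  (0, 0) → P = 0
  (0, 71/5) → P = 426
  (115/4, 0) → P = 1265
  (28, 3) → P = 1322

At the optimal vertex, 2x_1 + 5x_2 = 71 and 4x_1 + x_2 = 115.
Solving simultaneously gives x_1 = 28, x_2 = 3.

x_1 = 28, x_2 = 3, maximum P = 1322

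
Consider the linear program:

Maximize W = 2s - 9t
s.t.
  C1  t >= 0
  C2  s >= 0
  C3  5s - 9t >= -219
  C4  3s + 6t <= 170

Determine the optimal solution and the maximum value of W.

s = 170/3, t = 0, maximum W = 340/3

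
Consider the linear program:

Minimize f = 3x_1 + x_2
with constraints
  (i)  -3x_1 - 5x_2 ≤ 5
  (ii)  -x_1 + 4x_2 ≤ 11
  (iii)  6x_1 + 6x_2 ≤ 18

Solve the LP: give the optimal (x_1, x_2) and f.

x_1 = -75/17, x_2 = 28/17, minimum f = -197/17

Extreme points and f = 3x_1 + x_2:
  (-75/17, 28/17) → f = -197/17
  (10, -7) → f = 23
  (1/5, 14/5) → f = 17/5

At the optimal vertex, -3x_1 - 5x_2 = 5 and -x_1 + 4x_2 = 11.
Solving simultaneously gives x_1 = -75/17, x_2 = 28/17.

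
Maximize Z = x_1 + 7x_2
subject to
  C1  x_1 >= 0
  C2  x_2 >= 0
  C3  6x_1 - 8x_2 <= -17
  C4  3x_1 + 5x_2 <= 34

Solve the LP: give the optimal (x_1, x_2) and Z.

x_1 = 0, x_2 = 34/5, maximum Z = 238/5

Corner points and Z = x_1 + 7x_2:
  (0, 17/8) → Z = 119/8
  (0, 34/5) → Z = 238/5
  (187/54, 85/18) → Z = 986/27

The optimum lies where x_1 = 0 and 3x_1 + 5x_2 = 34.
Solving simultaneously gives x_1 = 0, x_2 = 34/5.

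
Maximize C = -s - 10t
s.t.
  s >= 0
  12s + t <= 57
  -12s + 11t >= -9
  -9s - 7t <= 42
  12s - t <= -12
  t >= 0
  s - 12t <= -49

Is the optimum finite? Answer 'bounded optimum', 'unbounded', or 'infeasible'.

Feasible corners and C = -s - 10t:
  (0, 57) → C = -570
  (0, 12) → C = -120
  (15/8, 69/2) → C = -2775/8
The feasible region has finitely many vertices and no improving ray; the maximum is -120 at (0, 12).

bounded optimum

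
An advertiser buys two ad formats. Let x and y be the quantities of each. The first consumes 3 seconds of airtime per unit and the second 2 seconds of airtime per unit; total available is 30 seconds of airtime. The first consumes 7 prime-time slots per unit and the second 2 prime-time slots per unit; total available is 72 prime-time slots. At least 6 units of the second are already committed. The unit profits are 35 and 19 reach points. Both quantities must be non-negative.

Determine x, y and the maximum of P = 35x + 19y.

At the optimal vertex, 3x + 2y = 30 and y = 6.
Solving simultaneously gives x = 6, y = 6.

x = 6, y = 6, maximum P = 324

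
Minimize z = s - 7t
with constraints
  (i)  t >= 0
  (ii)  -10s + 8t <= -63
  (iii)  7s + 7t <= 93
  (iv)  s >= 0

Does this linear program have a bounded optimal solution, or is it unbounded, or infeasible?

bounded optimum

Feasible corners and z = s - 7t:
  (63/10, 0) → z = 63/10
  (93/7, 0) → z = 93/7
  (395/42, 163/42) → z = -373/21
The feasible region has finitely many vertices and no improving ray; the minimum is -373/21 at (395/42, 163/42).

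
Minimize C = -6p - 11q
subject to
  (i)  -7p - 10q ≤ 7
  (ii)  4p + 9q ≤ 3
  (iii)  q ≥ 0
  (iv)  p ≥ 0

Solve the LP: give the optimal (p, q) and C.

The optimum lies where 4p + 9q = 3 and q = 0.
Solving simultaneously gives p = 3/4, q = 0.

p = 3/4, q = 0, minimum C = -9/2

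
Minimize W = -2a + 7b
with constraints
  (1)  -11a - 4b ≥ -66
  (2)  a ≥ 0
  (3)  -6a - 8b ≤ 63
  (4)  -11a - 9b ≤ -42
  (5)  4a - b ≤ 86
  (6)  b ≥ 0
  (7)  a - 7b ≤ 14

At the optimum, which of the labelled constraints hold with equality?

Corner points and W = -2a + 7b:
  (0, 33/2) → W = 231/2
  (6, 0) → W = -12
  (0, 14/3) → W = 98/3
  (42/11, 0) → W = -84/11

The minimum is at (6, 0). Substituting into each constraint, equality holds for (1) and (6); the remaining constraints have slack.

(1) and (6)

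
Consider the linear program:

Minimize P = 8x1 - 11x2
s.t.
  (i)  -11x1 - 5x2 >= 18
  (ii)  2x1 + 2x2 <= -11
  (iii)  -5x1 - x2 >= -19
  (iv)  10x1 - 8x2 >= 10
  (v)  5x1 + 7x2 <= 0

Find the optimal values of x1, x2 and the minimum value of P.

x1 = -17/9, x2 = -65/18, minimum P = 443/18

The feasible region is unbounded (it extends along (1, -5), (-4, -5)), but P strictly increases along every unbounded feasible direction, so there is no improving ray and the minimum is attained at a vertex.

The optimum lies where 2x1 + 2x2 = -11 and 10x1 - 8x2 = 10.
Solving simultaneously gives x1 = -17/9, x2 = -65/18.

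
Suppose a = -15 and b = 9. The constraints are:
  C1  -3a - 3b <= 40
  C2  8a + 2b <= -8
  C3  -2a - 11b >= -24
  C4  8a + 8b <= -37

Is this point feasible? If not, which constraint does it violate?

not feasible — violates C3

Constraint C3: -2a - 11b = -69, which is not ≥ -24. All other constraints are satisfied.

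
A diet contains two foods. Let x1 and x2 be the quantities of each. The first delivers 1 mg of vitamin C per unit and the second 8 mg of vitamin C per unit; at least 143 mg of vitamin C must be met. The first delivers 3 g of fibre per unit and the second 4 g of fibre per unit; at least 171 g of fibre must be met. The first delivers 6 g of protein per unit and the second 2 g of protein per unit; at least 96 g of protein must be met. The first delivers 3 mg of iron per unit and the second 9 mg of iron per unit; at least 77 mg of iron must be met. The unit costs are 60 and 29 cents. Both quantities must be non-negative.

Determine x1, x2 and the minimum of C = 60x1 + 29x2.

The feasible region is unbounded (it extends along (0, 1), (1, 0)), but C strictly increases along every unbounded feasible direction, so there is no improving ray and the minimum is attained at a vertex.

The binding constraints are 3x1 + 4x2 = 171 and 6x1 + 2x2 = 96.
Solving simultaneously gives x1 = 7/3, x2 = 41.

x1 = 7/3, x2 = 41, minimum C = 1329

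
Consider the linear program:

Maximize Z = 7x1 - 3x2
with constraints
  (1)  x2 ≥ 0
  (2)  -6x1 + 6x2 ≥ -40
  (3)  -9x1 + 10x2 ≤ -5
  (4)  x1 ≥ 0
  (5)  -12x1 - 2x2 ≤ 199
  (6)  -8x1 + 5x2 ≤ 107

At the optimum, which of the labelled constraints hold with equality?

Feasible corners and Z = 7x1 - 3x2:
  (20/3, 0) → Z = 140/3
  (5/9, 0) → Z = 35/9
  (185/3, 55) → Z = 800/3

The maximum is at (185/3, 55). Substituting into each constraint, equality holds for (2) and (3); the remaining constraints have slack.

(2) and (3)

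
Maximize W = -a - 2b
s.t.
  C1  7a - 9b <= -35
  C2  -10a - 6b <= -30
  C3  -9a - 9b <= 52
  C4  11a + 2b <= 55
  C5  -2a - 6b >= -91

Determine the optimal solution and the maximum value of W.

a = 5/11, b = 140/33, maximum W = -295/33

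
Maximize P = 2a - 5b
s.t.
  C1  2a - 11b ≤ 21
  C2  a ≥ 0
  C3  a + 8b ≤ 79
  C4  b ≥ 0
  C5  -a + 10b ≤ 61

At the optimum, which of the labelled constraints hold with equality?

C1 and C3

Corner points and P = 2a - 5b:
  (1037/27, 137/27) → P = 463/9
  (21/2, 0) → P = 21
  (0, 0) → P = 0
  (0, 61/10) → P = -61/2
  (151/9, 70/9) → P = -16/3

The maximum is at (1037/27, 137/27). Substituting into each constraint, equality holds for C1 and C3; the remaining constraints have slack.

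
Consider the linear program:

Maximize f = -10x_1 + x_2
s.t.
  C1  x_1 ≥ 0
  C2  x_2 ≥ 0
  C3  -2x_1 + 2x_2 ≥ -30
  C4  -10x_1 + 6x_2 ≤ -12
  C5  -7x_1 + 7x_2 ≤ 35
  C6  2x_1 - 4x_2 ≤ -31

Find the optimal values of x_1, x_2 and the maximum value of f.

x_1 = 117/14, x_2 = 167/14, maximum f = -1003/14

Extreme points and f = -10x_1 + x_2:
  (91/2, 61/2) → f = -849/2
  (21/2, 31/2) → f = -179/2
  (117/14, 167/14) → f = -1003/14
The feasible region is unbounded (it extends along (1, 1)), but f strictly decreases along every unbounded feasible direction, so there is no improving ray and the maximum is attained at a vertex.

The binding constraints are -10x_1 + 6x_2 = -12 and 2x_1 - 4x_2 = -31.
Solving simultaneously gives x_1 = 117/14, x_2 = 167/14.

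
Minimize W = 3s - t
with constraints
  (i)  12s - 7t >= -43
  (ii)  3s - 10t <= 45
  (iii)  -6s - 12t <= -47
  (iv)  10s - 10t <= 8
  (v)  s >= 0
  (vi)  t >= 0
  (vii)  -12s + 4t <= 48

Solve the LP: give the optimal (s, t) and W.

Corner points and W = 3s - t:
  (0, 43/7) → W = -43/7
  (283/90, 211/90) → W = 319/45
  (0, 47/12) → W = -47/12
The feasible region is unbounded (it extends along (1, 1), (7, 12)), but W strictly increases along every unbounded feasible direction, so there is no improving ray and the minimum is attained at a vertex.

The binding constraints are 12s - 7t = -43 and s = 0.
Solving simultaneously gives s = 0, t = 43/7.

s = 0, t = 43/7, minimum W = -43/7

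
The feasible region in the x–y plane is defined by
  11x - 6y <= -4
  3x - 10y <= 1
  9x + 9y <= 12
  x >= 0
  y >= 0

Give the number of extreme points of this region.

Of the 10 pairwise boundary intersections, those satisfying every inequality are:
  (4/17, 56/51)
  (0, 2/3)
  (0, 4/3)

3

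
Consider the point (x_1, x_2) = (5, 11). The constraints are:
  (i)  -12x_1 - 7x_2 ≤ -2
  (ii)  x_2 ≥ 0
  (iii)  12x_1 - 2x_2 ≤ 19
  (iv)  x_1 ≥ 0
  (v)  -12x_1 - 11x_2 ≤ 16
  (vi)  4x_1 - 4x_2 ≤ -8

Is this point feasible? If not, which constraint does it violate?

not feasible — violates (iii)

Constraint (iii): 12x_1 - 2x_2 = 38, which is not ≤ 19. All other constraints are satisfied.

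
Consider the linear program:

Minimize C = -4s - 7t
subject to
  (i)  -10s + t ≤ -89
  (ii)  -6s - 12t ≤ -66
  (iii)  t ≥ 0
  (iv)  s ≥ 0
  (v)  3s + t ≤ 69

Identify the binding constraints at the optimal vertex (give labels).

Feasible corners and C = -4s - 7t:
  (9, 1) → C = -43
  (158/13, 423/13) → C = -3593/13
  (11, 0) → C = -44
  (23, 0) → C = -92

The minimum is at (158/13, 423/13). Substituting into each constraint, equality holds for (i) and (v); the remaining constraints have slack.

(i) and (v)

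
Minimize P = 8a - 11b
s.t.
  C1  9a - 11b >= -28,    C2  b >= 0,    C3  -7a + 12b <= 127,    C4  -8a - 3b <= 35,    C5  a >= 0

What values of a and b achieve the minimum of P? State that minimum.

Feasible corners and P = 8a - 11b:
  (1061/31, 947/31) → P = -1929/31
  (0, 28/11) → P = -28
  (0, 0) → P = 0
The feasible region is unbounded (it extends along (12, 7), (1, 0)), but P strictly increases along every unbounded feasible direction, so there is no improving ray and the minimum is attained at a vertex.

a = 1061/31, b = 947/31, minimum P = -1929/31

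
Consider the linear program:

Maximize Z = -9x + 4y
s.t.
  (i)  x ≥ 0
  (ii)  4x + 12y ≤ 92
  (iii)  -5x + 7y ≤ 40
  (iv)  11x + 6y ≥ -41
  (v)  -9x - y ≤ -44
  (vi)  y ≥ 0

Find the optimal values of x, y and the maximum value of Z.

Corner points and Z = -9x + 4y:
  (109/26, 163/26) → Z = -329/26
  (23, 0) → Z = -207
  (44/9, 0) → Z = -44

x = 109/26, y = 163/26, maximum Z = -329/26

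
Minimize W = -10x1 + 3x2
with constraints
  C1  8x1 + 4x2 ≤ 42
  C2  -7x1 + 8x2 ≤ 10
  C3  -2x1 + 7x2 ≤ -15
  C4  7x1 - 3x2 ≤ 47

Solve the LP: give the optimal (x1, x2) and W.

Corner points and W = -10x1 + 3x2:
  (177/32, -9/16) → W = -57
  (157/26, -41/26) → W = -1693/26
  (-190/33, -125/33) → W = 1525/33
The feasible region is unbounded (it extends along (-8, -7), (-3, -7)), but W strictly increases along every unbounded feasible direction, so there is no improving ray and the minimum is attained at a vertex.

The binding constraints are 8x1 + 4x2 = 42 and 7x1 - 3x2 = 47.
Solving simultaneously gives x1 = 157/26, x2 = -41/26.

x1 = 157/26, x2 = -41/26, minimum W = -1693/26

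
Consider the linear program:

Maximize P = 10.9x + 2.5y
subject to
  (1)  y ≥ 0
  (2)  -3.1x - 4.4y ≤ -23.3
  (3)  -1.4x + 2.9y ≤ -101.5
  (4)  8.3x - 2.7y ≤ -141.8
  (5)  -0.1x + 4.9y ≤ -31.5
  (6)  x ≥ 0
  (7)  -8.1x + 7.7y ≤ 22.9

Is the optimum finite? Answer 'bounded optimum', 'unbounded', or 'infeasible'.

The boundaries y = 0 and -0.1x + 4.9y = -31.5 meet at (315, 0), but that point violates 8.3x - 2.7y ≤ -141.8. Every candidate vertex is excluded by some other constraint, so the feasible region is empty.

infeasible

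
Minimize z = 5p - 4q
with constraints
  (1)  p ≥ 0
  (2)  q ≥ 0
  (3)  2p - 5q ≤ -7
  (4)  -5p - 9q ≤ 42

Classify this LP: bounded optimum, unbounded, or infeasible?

unbounded

From the feasible point (0, 7/5), moving in the direction (0, 1) keeps every constraint satisfied while z decreases without bound.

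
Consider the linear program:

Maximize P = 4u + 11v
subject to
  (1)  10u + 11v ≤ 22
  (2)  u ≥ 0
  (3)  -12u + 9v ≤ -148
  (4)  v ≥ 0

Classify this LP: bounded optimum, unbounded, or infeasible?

infeasible

The boundaries 10u + 11v = 22 and u = 0 meet at (0, 2), but that point violates -12u + 9v ≤ -148. Every candidate vertex is excluded by some other constraint, so the feasible region is empty.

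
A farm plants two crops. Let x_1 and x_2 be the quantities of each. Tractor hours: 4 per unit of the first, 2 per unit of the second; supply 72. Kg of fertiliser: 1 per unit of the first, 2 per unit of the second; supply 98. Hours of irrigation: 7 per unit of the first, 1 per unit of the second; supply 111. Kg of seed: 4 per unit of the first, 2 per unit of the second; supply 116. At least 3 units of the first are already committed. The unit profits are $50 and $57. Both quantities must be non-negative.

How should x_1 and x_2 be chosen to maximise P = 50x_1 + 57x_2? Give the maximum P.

Corner points and P = 50x_1 + 57x_2:
  (111/7, 0) → P = 5550/7
  (3, 0) → P = 150
  (15, 6) → P = 1092
  (3, 30) → P = 1860

At the optimal vertex, 4x_1 + 2x_2 = 72 and x_1 = 3.
Solving simultaneously gives x_1 = 3, x_2 = 30.

x_1 = 3, x_2 = 30, maximum P = 1860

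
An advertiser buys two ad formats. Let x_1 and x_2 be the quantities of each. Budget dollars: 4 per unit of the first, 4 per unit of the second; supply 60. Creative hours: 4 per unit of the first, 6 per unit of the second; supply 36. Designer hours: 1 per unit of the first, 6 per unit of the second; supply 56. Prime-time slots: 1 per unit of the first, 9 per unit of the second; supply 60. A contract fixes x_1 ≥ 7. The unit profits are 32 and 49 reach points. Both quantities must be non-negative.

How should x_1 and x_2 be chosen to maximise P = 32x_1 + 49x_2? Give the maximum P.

x_1 = 7, x_2 = 4/3, maximum P = 868/3

Vertices and P = 32x_1 + 49x_2:
  (9, 0) → P = 288
  (7, 0) → P = 224
  (7, 4/3) → P = 868/3

The optimum lies where 4x_1 + 6x_2 = 36 and x_1 = 7.
Solving simultaneously gives x_1 = 7, x_2 = 4/3.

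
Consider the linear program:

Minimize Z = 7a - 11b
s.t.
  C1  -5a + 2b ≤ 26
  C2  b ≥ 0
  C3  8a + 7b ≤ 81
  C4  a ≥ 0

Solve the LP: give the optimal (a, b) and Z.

a = 0, b = 81/7, minimum Z = -891/7

Corner points and Z = 7a - 11b:
  (81/8, 0) → Z = 567/8
  (0, 0) → Z = 0
  (0, 81/7) → Z = -891/7

The binding constraints are 8a + 7b = 81 and a = 0.
Solving simultaneously gives a = 0, b = 81/7.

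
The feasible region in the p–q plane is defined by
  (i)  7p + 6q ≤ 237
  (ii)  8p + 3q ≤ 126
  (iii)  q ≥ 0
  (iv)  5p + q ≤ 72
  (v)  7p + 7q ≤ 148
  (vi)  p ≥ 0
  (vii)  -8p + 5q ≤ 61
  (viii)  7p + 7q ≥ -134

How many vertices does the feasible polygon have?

The feasible vertices (each the meet of two boundaries and inside every other half-plane) are:
  (90/7, 54/7)
  (438/35, 302/35)
  (72/5, 0)
  (0, 0)
  (313/91, 1611/91)
  (0, 61/5)

6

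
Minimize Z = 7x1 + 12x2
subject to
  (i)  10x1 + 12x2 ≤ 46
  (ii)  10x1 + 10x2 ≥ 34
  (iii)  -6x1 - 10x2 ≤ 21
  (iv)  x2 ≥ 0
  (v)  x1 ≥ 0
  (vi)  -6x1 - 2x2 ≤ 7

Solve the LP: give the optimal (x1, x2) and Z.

x1 = 17/5, x2 = 0, minimum Z = 119/5

Feasible corners and Z = 7x1 + 12x2:
  (23/5, 0) → Z = 161/5
  (0, 23/6) → Z = 46
  (17/5, 0) → Z = 119/5
  (0, 17/5) → Z = 204/5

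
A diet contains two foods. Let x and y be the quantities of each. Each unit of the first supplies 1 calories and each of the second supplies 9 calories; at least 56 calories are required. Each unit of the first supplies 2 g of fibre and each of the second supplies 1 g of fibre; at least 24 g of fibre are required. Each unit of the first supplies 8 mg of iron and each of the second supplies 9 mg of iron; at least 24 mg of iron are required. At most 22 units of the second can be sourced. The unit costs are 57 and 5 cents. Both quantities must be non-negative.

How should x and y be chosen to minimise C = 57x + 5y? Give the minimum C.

Extreme points and C = 57x + 5y:
  (56, 0) → C = 3192
  (160/17, 88/17) → C = 9560/17
  (1, 22) → C = 167
The feasible region is unbounded (it extends along (1, 0)), but C strictly increases along every unbounded feasible direction, so there is no improving ray and the minimum is attained at a vertex.

At the optimal vertex, 2x + y = 24 and y = 22.
Solving simultaneously gives x = 1, y = 22.

x = 1, y = 22, minimum C = 167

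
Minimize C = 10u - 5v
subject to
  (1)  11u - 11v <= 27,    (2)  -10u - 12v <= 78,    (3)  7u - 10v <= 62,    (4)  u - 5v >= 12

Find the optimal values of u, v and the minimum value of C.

u = -123/31, v = -99/31, minimum C = -735/31

Feasible corners and C = 10u - 5v:
  (-267/121, -564/121) → C = 150/121
  (3/44, -105/44) → C = 555/44
  (-123/31, -99/31) → C = -735/31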